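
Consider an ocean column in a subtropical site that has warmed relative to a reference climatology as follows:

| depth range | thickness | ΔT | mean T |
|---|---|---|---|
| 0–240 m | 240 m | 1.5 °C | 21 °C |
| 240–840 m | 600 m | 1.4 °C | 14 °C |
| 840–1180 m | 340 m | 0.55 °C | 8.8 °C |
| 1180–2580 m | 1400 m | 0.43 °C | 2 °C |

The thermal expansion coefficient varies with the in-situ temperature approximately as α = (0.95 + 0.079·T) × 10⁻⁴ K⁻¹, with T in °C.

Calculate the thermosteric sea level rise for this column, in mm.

about 364 mm

Layer 1: α = (0.95 + 0.079×21)×10⁻⁴ = 2.609×10⁻⁴ K⁻¹
Layer 2: α = (0.95 + 0.079×14)×10⁻⁴ = 2.056×10⁻⁴ K⁻¹
Layer 3: α = (0.95 + 0.079×8.8)×10⁻⁴ = 1.6452×10⁻⁴ K⁻¹
Layer 4: α = (0.95 + 0.079×2)×10⁻⁴ = 1.108×10⁻⁴ K⁻¹
2.609×10⁻⁴ × 1.5 × 240 = 0.093924 m
240–840 m: 600 × 1.4 × 2.056×10⁻⁴ = 0.172704 m
0.55 × 340 × 1.6452×10⁻⁴ = 0.03076524 m
1400 × 1.108×10⁻⁴ × 0.43 = 0.0667016 m
Δh = 0.093924 + 0.172704 + 0.03076524 + 0.0667016 = 0.36409484 m ≈ 364 mm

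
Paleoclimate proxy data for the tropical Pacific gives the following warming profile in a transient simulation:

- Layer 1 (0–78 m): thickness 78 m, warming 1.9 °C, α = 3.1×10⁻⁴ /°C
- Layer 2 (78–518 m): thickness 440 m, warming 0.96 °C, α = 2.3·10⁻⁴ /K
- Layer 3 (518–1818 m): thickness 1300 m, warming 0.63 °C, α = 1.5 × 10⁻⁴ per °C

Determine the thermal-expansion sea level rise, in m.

about 0.27 m

Layer 1: 78 × 3.1×10⁻⁴ × 1.9 = 0.045942 m
Layer 2: 440 × 0.96 × 2.3×10⁻⁴ = 0.097152 m
Layer 3: 1.5×10⁻⁴ × 0.63 × 1300 = 0.12285 m
Δh = 0.045942 + 0.097152 + 0.12285 = 0.265944 m ≈ 0.27 m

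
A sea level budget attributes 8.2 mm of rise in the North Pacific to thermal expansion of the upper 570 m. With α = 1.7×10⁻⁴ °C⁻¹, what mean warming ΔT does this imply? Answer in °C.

ΔT ≈ 0.085 °C

ΔT = Δh/(αH) = 0.0082 / (1.7×10⁻⁴ × 570) ≈ 0.08462 °C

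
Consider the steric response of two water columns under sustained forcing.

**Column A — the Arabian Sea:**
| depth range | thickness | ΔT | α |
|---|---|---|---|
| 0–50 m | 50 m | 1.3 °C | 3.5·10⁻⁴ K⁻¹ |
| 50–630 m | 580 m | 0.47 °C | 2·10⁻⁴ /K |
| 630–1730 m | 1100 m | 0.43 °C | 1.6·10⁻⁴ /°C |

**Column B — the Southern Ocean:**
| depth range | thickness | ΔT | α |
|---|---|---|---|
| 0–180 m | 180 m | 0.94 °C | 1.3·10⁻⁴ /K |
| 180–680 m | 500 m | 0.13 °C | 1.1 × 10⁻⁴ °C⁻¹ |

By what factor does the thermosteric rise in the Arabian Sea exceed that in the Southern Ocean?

A Layer 1: 1.3 × 3.5×10⁻⁴ × 50 = 0.02275 m
A 50–630 m: 0.47 × 2×10⁻⁴ × 580 = 0.05452 m
A 630–1730 m: 1.6×10⁻⁴ × 1100 × 0.43 = 0.07568 m
A total: 0.15295 m
B 0–180 m: 180 × 1.3×10⁻⁴ × 0.94 = 0.021996 m
B 500 × 0.13 × 1.1×10⁻⁴ = 0.00715 m
B total: 0.029146 m
Ratio: 0.15295 / 0.029146 ≈ 5.248

a factor of 5.2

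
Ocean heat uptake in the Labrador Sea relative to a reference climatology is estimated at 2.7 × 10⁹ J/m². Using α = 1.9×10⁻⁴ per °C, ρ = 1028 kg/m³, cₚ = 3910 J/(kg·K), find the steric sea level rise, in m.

0.128 m

Δh = αQ/(ρcₚ) = 1.9×10⁻⁴ × 2.7×10⁹ / (1028 × 3910) ≈ 0.12763 m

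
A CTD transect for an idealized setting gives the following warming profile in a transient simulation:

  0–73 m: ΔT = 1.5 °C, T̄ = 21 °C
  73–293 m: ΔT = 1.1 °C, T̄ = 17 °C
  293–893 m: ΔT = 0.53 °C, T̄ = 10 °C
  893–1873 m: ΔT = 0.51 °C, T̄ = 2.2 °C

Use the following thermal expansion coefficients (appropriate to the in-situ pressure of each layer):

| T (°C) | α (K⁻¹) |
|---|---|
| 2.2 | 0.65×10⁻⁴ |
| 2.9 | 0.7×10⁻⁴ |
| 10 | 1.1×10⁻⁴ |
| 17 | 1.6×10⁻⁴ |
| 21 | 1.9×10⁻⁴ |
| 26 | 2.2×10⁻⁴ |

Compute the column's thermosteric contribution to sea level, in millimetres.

Δh = 127 mm

Layer 1 at 21 °C → α = 1.9×10⁻⁴ K⁻¹
Layer 2 at 17 °C → α = 1.6×10⁻⁴ K⁻¹
Layer 3 at 10 °C → α = 1.1×10⁻⁴ K⁻¹
Layer 4 at 2.2 °C → α = 0.65×10⁻⁴ K⁻¹
Layer 1: 1.9×10⁻⁴ × 73 × 1.5 = 0.020805 m
73–293 m: 220 × 1.1 × 1.6×10⁻⁴ = 0.03872 m
Layer 3: 0.53 × 1.1×10⁻⁴ × 600 = 0.03498 m
893–1873 m: 980 × 0.51 × 0.65×10⁻⁴ = 0.032487 m
Δh = 0.020805 + 0.03872 + 0.03498 + 0.032487 = 0.126992 m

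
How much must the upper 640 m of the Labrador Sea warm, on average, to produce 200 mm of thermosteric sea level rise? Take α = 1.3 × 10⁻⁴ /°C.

2.4 K

ΔT = Δh/(αH) = 0.2 / (1.3×10⁻⁴ × 640) ≈ 2.404 K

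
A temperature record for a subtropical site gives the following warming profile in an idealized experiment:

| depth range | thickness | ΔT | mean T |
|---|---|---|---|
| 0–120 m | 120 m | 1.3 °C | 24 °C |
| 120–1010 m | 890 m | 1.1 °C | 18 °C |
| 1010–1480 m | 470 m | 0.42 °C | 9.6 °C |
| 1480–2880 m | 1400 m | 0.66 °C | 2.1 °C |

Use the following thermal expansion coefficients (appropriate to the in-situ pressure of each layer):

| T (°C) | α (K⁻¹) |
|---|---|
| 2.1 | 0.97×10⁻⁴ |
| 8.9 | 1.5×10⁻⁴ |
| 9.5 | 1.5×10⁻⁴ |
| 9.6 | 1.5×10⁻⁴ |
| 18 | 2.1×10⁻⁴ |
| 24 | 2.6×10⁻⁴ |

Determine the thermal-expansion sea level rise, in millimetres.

Layer 1 at 24 °C → α = 2.6×10⁻⁴ K⁻¹
Layer 2 at 18 °C → α = 2.1×10⁻⁴ K⁻¹
Layer 3 at 9.6 °C → α = 1.5×10⁻⁴ K⁻¹
Layer 4 at 2.1 °C → α = 0.97×10⁻⁴ K⁻¹
1.3 × 2.6×10⁻⁴ × 120 = 0.04056 m
120–1010 m: 1.1 × 890 × 2.1×10⁻⁴ = 0.20559 m
Layer 3: 0.42 × 470 × 1.5×10⁻⁴ = 0.02961 m
Layer 4: 1400 × 0.97×10⁻⁴ × 0.66 = 0.089628 m
Δh = 0.04056 + 0.20559 + 0.02961 + 0.089628 = 0.365388 m ≈ 370 mm

Δh = 370 mm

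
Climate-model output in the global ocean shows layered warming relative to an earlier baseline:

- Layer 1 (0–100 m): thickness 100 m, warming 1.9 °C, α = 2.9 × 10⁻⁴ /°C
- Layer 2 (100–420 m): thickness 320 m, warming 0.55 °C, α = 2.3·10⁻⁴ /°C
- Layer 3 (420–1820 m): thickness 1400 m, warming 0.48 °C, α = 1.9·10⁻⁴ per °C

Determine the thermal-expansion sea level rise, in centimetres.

about 22 cm

2.9×10⁻⁴ × 1.9 × 100 = 0.05510 m
100–420 m: 0.55 × 2.3×10⁻⁴ × 320 = 0.04048 m
0.48 × 1.9×10⁻⁴ × 1400 = 0.12768 m
Δh = 0.05510 + 0.04048 + 0.12768 = 0.22326 m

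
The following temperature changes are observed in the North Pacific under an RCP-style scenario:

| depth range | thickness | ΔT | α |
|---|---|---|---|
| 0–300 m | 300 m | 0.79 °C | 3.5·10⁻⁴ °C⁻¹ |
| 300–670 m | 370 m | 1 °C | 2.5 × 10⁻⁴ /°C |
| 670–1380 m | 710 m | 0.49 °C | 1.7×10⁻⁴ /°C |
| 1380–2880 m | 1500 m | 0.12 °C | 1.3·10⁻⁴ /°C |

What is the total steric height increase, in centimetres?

Δh ≈ 25.8 cm

0–300 m: 300 × 0.79 × 3.5×10⁻⁴ = 0.08295 m
2.5×10⁻⁴ × 370 × 1 = 0.09250 m
Layer 3: 710 × 1.7×10⁻⁴ × 0.49 = 0.059143 m
Layer 4: 1.3×10⁻⁴ × 0.12 × 1500 = 0.02340 m
Δh = 0.08295 + 0.09250 + 0.059143 + 0.02340 = 0.257993 m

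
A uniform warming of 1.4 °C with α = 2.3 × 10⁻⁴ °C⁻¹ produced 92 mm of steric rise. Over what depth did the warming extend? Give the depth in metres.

about 286 m

H = Δh/(αΔT) = 0.092 / (2.3×10⁻⁴ × 1.4) ≈ 285.7 m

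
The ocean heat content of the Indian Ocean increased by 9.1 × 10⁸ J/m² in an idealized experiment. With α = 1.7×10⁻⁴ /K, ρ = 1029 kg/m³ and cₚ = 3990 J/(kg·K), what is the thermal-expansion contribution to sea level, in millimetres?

Δh = αQ/(ρcₚ) = 1.7×10⁻⁴ × 9.1×10⁸ / (1029 × 3990) ≈ 0.037679 m

Δh ≈ 38 mm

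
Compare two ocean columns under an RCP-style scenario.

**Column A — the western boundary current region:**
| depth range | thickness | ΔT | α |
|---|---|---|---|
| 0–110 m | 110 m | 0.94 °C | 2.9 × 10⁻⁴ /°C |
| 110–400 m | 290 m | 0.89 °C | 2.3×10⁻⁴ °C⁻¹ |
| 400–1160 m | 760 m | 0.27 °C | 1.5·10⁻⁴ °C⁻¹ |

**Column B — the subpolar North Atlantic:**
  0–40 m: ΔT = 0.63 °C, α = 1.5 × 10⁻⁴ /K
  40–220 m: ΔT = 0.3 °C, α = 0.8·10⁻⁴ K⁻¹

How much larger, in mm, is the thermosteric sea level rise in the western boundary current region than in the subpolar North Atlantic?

A Layer 1: 2.9×10⁻⁴ × 110 × 0.94 = 0.029986 m
A Layer 2: 290 × 2.3×10⁻⁴ × 0.89 = 0.059363 m
A 400–1160 m: 0.27 × 760 × 1.5×10⁻⁴ = 0.03078 m
A total: 0.120129 m
B Layer 1: 1.5×10⁻⁴ × 40 × 0.63 = 0.00378 m
B 40–220 m: 180 × 0.8×10⁻⁴ × 0.3 = 0.00432 m
B total: 0.00810 m
Difference: 0.120129 − 0.00810 = 0.112029 m

110 mm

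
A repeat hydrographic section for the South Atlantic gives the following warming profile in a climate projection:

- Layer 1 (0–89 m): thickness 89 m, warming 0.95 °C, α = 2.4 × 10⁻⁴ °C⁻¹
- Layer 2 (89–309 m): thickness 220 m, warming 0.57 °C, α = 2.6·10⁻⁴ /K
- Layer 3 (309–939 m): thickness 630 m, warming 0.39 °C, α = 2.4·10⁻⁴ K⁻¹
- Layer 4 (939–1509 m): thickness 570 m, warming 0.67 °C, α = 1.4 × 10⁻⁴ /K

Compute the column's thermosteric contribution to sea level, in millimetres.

2.4×10⁻⁴ × 89 × 0.95 = 0.020292 m
89–309 m: 220 × 2.6×10⁻⁴ × 0.57 = 0.032604 m
309–939 m: 0.39 × 630 × 2.4×10⁻⁴ = 0.058968 m
939–1509 m: 570 × 1.4×10⁻⁴ × 0.67 = 0.053466 m
Δh = 0.020292 + 0.032604 + 0.058968 + 0.053466 = 0.16533 m

Δh = 165 mm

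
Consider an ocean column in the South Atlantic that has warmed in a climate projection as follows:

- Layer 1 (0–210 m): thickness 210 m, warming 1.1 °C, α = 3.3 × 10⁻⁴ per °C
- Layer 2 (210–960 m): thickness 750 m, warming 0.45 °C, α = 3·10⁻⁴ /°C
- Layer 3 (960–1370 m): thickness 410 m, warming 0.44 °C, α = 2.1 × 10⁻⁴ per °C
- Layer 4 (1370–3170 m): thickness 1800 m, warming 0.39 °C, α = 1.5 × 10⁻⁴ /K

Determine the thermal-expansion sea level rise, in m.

Δh = 0.321 m

3.3×10⁻⁴ × 210 × 1.1 = 0.07623 m
0.45 × 3×10⁻⁴ × 750 = 0.10125 m
Layer 3: 410 × 0.44 × 2.1×10⁻⁴ = 0.037884 m
1800 × 1.5×10⁻⁴ × 0.39 = 0.10530 m
Δh = 0.07623 + 0.10125 + 0.037884 + 0.10530 = 0.320664 m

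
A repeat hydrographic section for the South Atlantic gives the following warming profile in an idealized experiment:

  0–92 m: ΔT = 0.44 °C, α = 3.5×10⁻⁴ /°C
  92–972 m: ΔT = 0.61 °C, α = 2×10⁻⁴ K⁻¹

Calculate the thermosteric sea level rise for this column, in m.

0.122 m

Layer 1: 0.44 × 3.5×10⁻⁴ × 92 = 0.014168 m
0.61 × 880 × 2×10⁻⁴ = 0.10736 m
Δh = 0.014168 + 0.10736 = 0.121528 m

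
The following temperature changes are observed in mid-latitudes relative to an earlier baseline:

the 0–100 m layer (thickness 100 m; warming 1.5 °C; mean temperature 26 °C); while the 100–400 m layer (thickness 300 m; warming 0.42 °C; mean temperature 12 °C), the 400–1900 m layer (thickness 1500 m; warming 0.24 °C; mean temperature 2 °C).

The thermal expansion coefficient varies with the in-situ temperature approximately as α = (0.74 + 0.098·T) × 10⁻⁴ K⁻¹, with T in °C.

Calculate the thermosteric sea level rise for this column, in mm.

Layer 1: α = (0.74 + 0.098×26)×10⁻⁴ = 3.288×10⁻⁴ K⁻¹
Layer 2: α = (0.74 + 0.098×12)×10⁻⁴ = 1.916×10⁻⁴ K⁻¹
Layer 3: α = (0.74 + 0.098×2)×10⁻⁴ = 0.936×10⁻⁴ K⁻¹
Layer 1: 1.5 × 100 × 3.288×10⁻⁴ = 0.04932 m
1.916×10⁻⁴ × 0.42 × 300 = 0.0241416 m
400–1900 m: 0.936×10⁻⁴ × 0.24 × 1500 = 0.033696 m
Δh = 0.04932 + 0.0241416 + 0.033696 = 0.1071576 m ≈ 107 mm

107 mm of thermosteric rise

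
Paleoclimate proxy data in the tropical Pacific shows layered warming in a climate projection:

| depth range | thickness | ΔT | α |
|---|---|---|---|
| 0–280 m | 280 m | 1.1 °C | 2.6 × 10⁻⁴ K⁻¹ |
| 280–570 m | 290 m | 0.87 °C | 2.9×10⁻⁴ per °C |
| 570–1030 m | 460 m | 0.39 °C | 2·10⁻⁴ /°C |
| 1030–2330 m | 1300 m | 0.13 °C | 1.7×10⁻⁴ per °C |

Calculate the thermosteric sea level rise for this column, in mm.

Δh ≈ 218 mm

1.1 × 280 × 2.6×10⁻⁴ = 0.08008 m
280–570 m: 0.87 × 2.9×10⁻⁴ × 290 = 0.073167 m
570–1030 m: 2×10⁻⁴ × 460 × 0.39 = 0.03588 m
Layer 4: 1.7×10⁻⁴ × 1300 × 0.13 = 0.02873 m
Δh = 0.08008 + 0.073167 + 0.03588 + 0.02873 = 0.217857 m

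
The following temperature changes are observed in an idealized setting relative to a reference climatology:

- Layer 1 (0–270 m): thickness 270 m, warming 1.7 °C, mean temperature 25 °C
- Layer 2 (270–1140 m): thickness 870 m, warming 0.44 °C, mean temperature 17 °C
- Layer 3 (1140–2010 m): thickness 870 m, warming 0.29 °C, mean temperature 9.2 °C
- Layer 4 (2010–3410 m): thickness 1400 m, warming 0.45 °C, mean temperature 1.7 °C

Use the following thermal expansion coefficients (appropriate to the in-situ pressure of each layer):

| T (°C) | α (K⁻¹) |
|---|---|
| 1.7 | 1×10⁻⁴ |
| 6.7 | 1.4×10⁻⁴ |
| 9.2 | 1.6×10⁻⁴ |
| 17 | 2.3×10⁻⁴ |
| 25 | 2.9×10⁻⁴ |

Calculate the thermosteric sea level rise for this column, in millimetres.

325 mm

Layer 1 at 25 °C → α = 2.9×10⁻⁴ K⁻¹
Layer 2 at 17 °C → α = 2.3×10⁻⁴ K⁻¹
Layer 3 at 9.2 °C → α = 1.6×10⁻⁴ K⁻¹
Layer 4 at 1.7 °C → α = 1×10⁻⁴ K⁻¹
1.7 × 270 × 2.9×10⁻⁴ = 0.13311 m
2.3×10⁻⁴ × 0.44 × 870 = 0.088044 m
1.6×10⁻⁴ × 0.29 × 870 = 0.040368 m
Layer 4: 0.45 × 1400 × 1×10⁻⁴ = 0.06300 m
Δh = 0.13311 + 0.088044 + 0.040368 + 0.06300 = 0.324522 m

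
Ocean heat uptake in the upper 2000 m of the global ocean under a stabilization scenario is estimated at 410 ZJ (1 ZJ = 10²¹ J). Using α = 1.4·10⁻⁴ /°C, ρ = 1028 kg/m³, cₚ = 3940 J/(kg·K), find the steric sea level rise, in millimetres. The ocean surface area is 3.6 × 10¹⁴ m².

Δh = 39.4 mm

Per unit area: Q = 410×10²¹ / (3.6×10¹⁴) ≈ 1.139×10⁹ J/m²
Δh = αQ/(ρcₚ) = 1.4×10⁻⁴ × 1.139×10⁹ / (1028 × 3940) ≈ 0.03937 m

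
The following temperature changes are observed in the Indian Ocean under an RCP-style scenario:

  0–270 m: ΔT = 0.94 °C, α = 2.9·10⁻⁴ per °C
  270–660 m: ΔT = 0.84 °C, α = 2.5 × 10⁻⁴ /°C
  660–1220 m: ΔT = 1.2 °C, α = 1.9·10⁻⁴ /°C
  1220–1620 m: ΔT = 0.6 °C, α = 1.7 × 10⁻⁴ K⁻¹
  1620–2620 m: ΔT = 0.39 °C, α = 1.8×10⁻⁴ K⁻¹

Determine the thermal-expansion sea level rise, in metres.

0–270 m: 2.9×10⁻⁴ × 270 × 0.94 = 0.073602 m
2.5×10⁻⁴ × 390 × 0.84 = 0.08190 m
Layer 3: 560 × 1.9×10⁻⁴ × 1.2 = 0.12768 m
1.7×10⁻⁴ × 0.6 × 400 = 0.04080 m
1000 × 0.39 × 1.8×10⁻⁴ = 0.07020 m
Δh = 0.073602 + 0.08190 + 0.12768 + 0.04080 + 0.07020 = 0.394182 m ≈ 0.394 m

0.394 m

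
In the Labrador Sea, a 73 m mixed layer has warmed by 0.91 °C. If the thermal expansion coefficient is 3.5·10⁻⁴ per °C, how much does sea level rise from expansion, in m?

Δh ≈ 0.0233 m

Δh = αΔT·H = 3.5×10⁻⁴ × 0.91 × 73 = 0.0232505 m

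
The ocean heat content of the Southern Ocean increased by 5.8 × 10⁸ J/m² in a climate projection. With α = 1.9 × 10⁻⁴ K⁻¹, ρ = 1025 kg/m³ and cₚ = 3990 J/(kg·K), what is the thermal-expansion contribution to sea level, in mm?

Δh ≈ 27 mm

Δh = αQ/(ρcₚ) = 1.9×10⁻⁴ × 5.8×10⁸ / (1025 × 3990) ≈ 0.026945 m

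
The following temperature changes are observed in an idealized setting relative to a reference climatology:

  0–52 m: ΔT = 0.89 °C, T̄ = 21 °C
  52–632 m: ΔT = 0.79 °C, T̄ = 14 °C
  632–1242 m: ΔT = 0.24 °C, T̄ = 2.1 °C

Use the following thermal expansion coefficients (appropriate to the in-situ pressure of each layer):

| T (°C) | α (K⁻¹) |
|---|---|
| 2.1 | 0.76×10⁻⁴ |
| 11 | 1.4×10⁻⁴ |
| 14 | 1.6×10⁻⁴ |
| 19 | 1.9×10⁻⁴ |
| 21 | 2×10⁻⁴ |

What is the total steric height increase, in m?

0.0937 m

Layer 1 at 21 °C → α = 2×10⁻⁴ K⁻¹
Layer 2 at 14 °C → α = 1.6×10⁻⁴ K⁻¹
Layer 3 at 2.1 °C → α = 0.76×10⁻⁴ K⁻¹
Layer 1: 52 × 2×10⁻⁴ × 0.89 = 0.009256 m
Layer 2: 1.6×10⁻⁴ × 0.79 × 580 = 0.073312 m
632–1242 m: 0.24 × 0.76×10⁻⁴ × 610 = 0.0111264 m
Δh = 0.009256 + 0.073312 + 0.0111264 = 0.0936944 m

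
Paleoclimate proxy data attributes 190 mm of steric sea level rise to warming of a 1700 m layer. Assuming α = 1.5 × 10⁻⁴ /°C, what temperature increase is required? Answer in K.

about 0.745 K

ΔT = Δh/(αH) = 0.19 / (1.5×10⁻⁴ × 1700) ≈ 0.7451 K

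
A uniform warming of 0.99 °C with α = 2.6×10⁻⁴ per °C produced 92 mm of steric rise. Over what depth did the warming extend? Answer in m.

H = Δh/(αΔT) = 0.092 / (2.6×10⁻⁴ × 0.99) ≈ 357.4 m

357 m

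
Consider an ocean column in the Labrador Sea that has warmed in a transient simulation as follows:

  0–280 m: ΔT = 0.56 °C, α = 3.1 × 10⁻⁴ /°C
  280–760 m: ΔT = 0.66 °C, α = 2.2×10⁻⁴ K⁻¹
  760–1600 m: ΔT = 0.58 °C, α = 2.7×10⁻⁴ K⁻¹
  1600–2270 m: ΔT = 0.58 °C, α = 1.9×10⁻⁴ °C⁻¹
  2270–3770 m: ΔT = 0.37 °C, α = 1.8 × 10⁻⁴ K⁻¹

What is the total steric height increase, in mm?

280 × 3.1×10⁻⁴ × 0.56 = 0.048608 m
Layer 2: 480 × 2.2×10⁻⁴ × 0.66 = 0.069696 m
760–1600 m: 840 × 2.7×10⁻⁴ × 0.58 = 0.131544 m
1600–2270 m: 0.58 × 670 × 1.9×10⁻⁴ = 0.073834 m
1.8×10⁻⁴ × 1500 × 0.37 = 0.09990 m
Δh = 0.048608 + 0.069696 + 0.131544 + 0.073834 + 0.09990 = 0.423582 m

about 424 mm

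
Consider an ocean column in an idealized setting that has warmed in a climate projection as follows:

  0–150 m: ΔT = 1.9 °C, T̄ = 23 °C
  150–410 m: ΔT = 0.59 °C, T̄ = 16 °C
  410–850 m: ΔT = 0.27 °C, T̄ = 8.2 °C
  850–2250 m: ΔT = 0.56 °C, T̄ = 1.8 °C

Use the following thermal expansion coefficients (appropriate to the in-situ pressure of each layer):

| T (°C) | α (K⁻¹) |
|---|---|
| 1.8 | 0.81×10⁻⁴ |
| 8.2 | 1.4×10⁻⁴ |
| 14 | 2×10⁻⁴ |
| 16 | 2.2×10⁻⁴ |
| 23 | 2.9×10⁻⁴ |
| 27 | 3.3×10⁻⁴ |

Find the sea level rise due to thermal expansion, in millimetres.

197 mm of thermosteric rise

Layer 1 at 23 °C → α = 2.9×10⁻⁴ K⁻¹
Layer 2 at 16 °C → α = 2.2×10⁻⁴ K⁻¹
Layer 3 at 8.2 °C → α = 1.4×10⁻⁴ K⁻¹
Layer 4 at 1.8 °C → α = 0.81×10⁻⁴ K⁻¹
Layer 1: 150 × 1.9 × 2.9×10⁻⁴ = 0.08265 m
2.2×10⁻⁴ × 260 × 0.59 = 0.033748 m
410–850 m: 0.27 × 1.4×10⁻⁴ × 440 = 0.016632 m
Layer 4: 1400 × 0.56 × 0.81×10⁻⁴ = 0.063504 m
Δh = 0.08265 + 0.033748 + 0.016632 + 0.063504 = 0.196534 m ≈ 197 mm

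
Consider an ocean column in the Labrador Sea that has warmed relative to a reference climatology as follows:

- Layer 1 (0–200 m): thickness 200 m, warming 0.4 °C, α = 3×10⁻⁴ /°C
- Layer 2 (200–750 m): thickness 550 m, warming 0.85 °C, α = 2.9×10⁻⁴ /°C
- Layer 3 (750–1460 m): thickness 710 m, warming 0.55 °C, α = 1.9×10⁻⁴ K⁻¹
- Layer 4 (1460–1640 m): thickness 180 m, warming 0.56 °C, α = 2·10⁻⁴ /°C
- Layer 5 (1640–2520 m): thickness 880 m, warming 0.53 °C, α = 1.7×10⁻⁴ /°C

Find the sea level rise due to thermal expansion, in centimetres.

33 cm

Layer 1: 0.4 × 200 × 3×10⁻⁴ = 0.02400 m
200–750 m: 0.85 × 2.9×10⁻⁴ × 550 = 0.135575 m
750–1460 m: 0.55 × 710 × 1.9×10⁻⁴ = 0.074195 m
180 × 0.56 × 2×10⁻⁴ = 0.02016 m
Layer 5: 0.53 × 1.7×10⁻⁴ × 880 = 0.079288 m
Δh = 0.02400 + 0.135575 + 0.074195 + 0.02016 + 0.079288 = 0.333218 m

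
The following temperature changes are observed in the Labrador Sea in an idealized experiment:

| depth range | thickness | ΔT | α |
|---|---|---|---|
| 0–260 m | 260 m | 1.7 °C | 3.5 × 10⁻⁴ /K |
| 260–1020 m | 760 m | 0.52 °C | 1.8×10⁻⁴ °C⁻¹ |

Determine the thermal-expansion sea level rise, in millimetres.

0–260 m: 1.7 × 3.5×10⁻⁴ × 260 = 0.15470 m
1.8×10⁻⁴ × 0.52 × 760 = 0.071136 m
Δh = 0.15470 + 0.071136 = 0.225836 m ≈ 230 mm

230 mm of thermosteric rise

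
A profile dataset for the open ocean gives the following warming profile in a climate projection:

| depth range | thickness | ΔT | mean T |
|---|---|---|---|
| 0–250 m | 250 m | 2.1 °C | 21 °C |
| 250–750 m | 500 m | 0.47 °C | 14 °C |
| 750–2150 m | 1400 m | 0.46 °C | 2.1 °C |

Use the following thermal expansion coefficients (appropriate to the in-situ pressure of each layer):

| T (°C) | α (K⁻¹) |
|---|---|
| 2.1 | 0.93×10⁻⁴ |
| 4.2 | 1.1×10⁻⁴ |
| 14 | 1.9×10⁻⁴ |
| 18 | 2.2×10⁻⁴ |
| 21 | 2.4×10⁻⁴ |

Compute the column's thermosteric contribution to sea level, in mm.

231 mm

Layer 1 at 21 °C → α = 2.4×10⁻⁴ K⁻¹
Layer 2 at 14 °C → α = 1.9×10⁻⁴ K⁻¹
Layer 3 at 2.1 °C → α = 0.93×10⁻⁴ K⁻¹
0–250 m: 2.1 × 250 × 2.4×10⁻⁴ = 0.12600 m
250–750 m: 0.47 × 500 × 1.9×10⁻⁴ = 0.04465 m
0.46 × 1400 × 0.93×10⁻⁴ = 0.059892 m
Δh = 0.12600 + 0.04465 + 0.059892 = 0.230542 m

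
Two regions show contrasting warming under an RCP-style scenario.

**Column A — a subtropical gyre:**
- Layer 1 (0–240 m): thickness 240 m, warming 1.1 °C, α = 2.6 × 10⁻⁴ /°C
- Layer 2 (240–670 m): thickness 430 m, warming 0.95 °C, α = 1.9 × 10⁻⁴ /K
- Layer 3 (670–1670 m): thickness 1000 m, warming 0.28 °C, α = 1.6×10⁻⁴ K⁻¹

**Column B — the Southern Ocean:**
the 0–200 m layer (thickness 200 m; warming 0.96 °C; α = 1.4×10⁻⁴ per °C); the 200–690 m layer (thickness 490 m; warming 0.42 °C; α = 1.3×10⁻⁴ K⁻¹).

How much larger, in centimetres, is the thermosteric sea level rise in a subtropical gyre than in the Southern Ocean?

A 240 × 1.1 × 2.6×10⁻⁴ = 0.06864 m
A 1.9×10⁻⁴ × 430 × 0.95 = 0.077615 m
A Layer 3: 0.28 × 1.6×10⁻⁴ × 1000 = 0.04480 m
A total: 0.191055 m
B Layer 1: 1.4×10⁻⁴ × 0.96 × 200 = 0.02688 m
B 200–690 m: 490 × 1.3×10⁻⁴ × 0.42 = 0.026754 m
B total: 0.053634 m
Difference: 0.191055 − 0.053634 = 0.137421 m

Δh_A − Δh_B ≈ 14 cm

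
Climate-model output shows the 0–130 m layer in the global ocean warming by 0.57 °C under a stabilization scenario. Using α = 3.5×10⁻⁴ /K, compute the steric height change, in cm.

Δh = αΔT·H = 3.5×10⁻⁴ × 0.57 × 130 = 0.025935 m

about 2.59 cm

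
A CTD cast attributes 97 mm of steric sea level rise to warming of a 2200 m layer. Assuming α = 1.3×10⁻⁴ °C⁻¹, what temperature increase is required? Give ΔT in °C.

ΔT = Δh/(αH) = 0.097 / (1.3×10⁻⁴ × 2200) ≈ 0.3392 °C

ΔT ≈ 0.34 °C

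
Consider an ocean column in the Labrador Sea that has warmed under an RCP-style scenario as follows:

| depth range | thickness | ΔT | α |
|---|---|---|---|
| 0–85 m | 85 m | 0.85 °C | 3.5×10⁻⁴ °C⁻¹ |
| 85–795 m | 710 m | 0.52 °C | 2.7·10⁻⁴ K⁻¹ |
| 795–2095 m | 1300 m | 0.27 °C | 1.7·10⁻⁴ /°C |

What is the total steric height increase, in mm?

3.5×10⁻⁴ × 0.85 × 85 = 0.0252875 m
Layer 2: 710 × 2.7×10⁻⁴ × 0.52 = 0.099684 m
Layer 3: 0.27 × 1300 × 1.7×10⁻⁴ = 0.05967 m
Δh = 0.0252875 + 0.099684 + 0.05967 = 0.1846415 m

about 185 mm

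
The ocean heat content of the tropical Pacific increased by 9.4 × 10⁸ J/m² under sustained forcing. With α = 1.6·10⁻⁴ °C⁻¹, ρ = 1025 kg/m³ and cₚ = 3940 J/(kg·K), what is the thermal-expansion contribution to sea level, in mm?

Δh ≈ 37.2 mm

Δh = αQ/(ρcₚ) = 1.6×10⁻⁴ × 9.4×10⁸ / (1025 × 3940) ≈ 0.037242 m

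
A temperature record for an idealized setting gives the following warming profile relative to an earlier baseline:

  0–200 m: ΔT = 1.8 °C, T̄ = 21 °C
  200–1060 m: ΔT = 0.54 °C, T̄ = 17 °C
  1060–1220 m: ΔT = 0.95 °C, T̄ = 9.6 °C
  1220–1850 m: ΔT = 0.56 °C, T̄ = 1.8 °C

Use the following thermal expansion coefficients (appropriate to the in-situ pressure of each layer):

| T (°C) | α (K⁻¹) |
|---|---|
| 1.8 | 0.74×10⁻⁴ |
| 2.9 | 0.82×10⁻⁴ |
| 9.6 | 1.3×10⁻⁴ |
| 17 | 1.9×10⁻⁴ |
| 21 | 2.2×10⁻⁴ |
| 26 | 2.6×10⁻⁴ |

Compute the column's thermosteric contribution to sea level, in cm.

21 cm of thermosteric rise

Layer 1 at 21 °C → α = 2.2×10⁻⁴ K⁻¹
Layer 2 at 17 °C → α = 1.9×10⁻⁴ K⁻¹
Layer 3 at 9.6 °C → α = 1.3×10⁻⁴ K⁻¹
Layer 4 at 1.8 °C → α = 0.74×10⁻⁴ K⁻¹
Layer 1: 200 × 1.8 × 2.2×10⁻⁴ = 0.07920 m
200–1060 m: 860 × 0.54 × 1.9×10⁻⁴ = 0.088236 m
0.95 × 160 × 1.3×10⁻⁴ = 0.01976 m
0.74×10⁻⁴ × 630 × 0.56 = 0.0261072 m
Δh = 0.07920 + 0.088236 + 0.01976 + 0.0261072 = 0.2133032 m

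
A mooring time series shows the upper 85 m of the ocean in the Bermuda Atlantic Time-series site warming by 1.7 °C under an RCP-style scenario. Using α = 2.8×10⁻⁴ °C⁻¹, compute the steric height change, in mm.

about 40 mm

Δh = αΔT·H = 2.8×10⁻⁴ × 1.7 × 85 = 0.04046 m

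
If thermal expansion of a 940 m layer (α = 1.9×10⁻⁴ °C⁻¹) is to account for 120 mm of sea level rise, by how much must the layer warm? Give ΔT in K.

ΔT = Δh/(αH) = 0.12 / (1.9×10⁻⁴ × 940) ≈ 0.6719 K

about 0.67 K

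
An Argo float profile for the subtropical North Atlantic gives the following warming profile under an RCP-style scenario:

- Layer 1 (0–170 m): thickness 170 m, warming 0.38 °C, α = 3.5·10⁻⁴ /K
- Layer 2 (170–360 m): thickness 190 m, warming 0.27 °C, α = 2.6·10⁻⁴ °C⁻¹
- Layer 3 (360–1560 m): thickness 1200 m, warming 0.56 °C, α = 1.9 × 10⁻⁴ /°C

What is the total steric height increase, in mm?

0–170 m: 170 × 3.5×10⁻⁴ × 0.38 = 0.02261 m
2.6×10⁻⁴ × 190 × 0.27 = 0.013338 m
Layer 3: 0.56 × 1.9×10⁻⁴ × 1200 = 0.12768 m
Δh = 0.02261 + 0.013338 + 0.12768 = 0.163628 m ≈ 164 mm

164 mm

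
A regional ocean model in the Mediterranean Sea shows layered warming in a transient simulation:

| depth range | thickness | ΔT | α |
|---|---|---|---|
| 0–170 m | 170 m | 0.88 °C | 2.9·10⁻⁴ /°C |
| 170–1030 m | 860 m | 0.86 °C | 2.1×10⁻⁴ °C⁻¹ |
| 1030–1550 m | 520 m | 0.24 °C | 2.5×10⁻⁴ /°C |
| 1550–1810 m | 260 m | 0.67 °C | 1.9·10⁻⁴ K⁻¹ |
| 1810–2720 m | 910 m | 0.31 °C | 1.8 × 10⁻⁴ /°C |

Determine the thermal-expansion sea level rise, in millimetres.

314 mm

2.9×10⁻⁴ × 0.88 × 170 = 0.043384 m
2.1×10⁻⁴ × 0.86 × 860 = 0.155316 m
Layer 3: 0.24 × 2.5×10⁻⁴ × 520 = 0.03120 m
1.9×10⁻⁴ × 260 × 0.67 = 0.033098 m
1810–2720 m: 0.31 × 1.8×10⁻⁴ × 910 = 0.050778 m
Δh = 0.043384 + 0.155316 + 0.03120 + 0.033098 + 0.050778 = 0.313776 m ≈ 314 mm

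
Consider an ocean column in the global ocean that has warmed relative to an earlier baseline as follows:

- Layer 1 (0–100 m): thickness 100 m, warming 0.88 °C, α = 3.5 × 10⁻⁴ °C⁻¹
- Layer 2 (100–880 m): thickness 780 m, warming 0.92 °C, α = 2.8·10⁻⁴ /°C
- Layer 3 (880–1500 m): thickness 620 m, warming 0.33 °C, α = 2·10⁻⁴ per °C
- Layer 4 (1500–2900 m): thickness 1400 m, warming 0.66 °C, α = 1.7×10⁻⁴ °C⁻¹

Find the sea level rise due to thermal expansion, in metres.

0.88 × 3.5×10⁻⁴ × 100 = 0.03080 m
Layer 2: 0.92 × 2.8×10⁻⁴ × 780 = 0.200928 m
Layer 3: 2×10⁻⁴ × 0.33 × 620 = 0.04092 m
Layer 4: 0.66 × 1.7×10⁻⁴ × 1400 = 0.15708 m
Δh = 0.03080 + 0.200928 + 0.04092 + 0.15708 = 0.429728 m

about 0.43 m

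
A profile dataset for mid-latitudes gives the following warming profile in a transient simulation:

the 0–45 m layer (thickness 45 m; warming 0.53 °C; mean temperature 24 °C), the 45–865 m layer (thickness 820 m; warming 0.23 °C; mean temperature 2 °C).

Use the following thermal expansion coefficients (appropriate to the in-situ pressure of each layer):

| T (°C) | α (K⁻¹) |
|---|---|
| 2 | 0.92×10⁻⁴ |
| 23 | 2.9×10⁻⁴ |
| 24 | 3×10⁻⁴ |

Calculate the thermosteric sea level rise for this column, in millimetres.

Δh = 24.5 mm

Layer 1 at 24 °C → α = 3×10⁻⁴ K⁻¹
Layer 2 at 2 °C → α = 0.92×10⁻⁴ K⁻¹
Layer 1: 45 × 3×10⁻⁴ × 0.53 = 0.007155 m
45–865 m: 820 × 0.92×10⁻⁴ × 0.23 = 0.0173512 m
Δh = 0.007155 + 0.0173512 = 0.0245062 m ≈ 24.5 mm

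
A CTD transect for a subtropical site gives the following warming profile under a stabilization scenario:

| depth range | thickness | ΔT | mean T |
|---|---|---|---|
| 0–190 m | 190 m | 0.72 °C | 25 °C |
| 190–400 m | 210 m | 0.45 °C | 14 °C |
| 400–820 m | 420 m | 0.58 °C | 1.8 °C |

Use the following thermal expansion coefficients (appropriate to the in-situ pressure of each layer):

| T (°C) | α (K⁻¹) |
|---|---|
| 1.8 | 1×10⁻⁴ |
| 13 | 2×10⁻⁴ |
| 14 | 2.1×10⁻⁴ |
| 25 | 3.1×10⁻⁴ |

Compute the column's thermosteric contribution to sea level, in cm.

8.7 cm of thermosteric rise

Layer 1 at 25 °C → α = 3.1×10⁻⁴ K⁻¹
Layer 2 at 14 °C → α = 2.1×10⁻⁴ K⁻¹
Layer 3 at 1.8 °C → α = 1×10⁻⁴ K⁻¹
Layer 1: 190 × 3.1×10⁻⁴ × 0.72 = 0.042408 m
0.45 × 2.1×10⁻⁴ × 210 = 0.019845 m
Layer 3: 420 × 0.58 × 1×10⁻⁴ = 0.02436 m
Δh = 0.042408 + 0.019845 + 0.02436 = 0.086613 m ≈ 8.7 cm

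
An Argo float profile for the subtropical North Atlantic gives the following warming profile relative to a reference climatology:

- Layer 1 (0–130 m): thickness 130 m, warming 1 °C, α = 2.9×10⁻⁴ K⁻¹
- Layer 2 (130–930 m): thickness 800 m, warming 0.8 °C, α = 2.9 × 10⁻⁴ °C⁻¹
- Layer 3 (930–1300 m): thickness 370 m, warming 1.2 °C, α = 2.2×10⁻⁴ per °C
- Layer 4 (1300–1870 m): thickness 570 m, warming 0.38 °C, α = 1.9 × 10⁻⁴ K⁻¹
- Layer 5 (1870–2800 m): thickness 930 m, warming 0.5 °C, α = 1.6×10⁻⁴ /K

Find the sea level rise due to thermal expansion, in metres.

Δh ≈ 0.437 m

2.9×10⁻⁴ × 130 × 1 = 0.03770 m
2.9×10⁻⁴ × 800 × 0.8 = 0.18560 m
370 × 1.2 × 2.2×10⁻⁴ = 0.09768 m
1300–1870 m: 1.9×10⁻⁴ × 0.38 × 570 = 0.041154 m
1870–2800 m: 930 × 0.5 × 1.6×10⁻⁴ = 0.07440 m
Δh = 0.03770 + 0.18560 + 0.09768 + 0.041154 + 0.07440 = 0.436534 m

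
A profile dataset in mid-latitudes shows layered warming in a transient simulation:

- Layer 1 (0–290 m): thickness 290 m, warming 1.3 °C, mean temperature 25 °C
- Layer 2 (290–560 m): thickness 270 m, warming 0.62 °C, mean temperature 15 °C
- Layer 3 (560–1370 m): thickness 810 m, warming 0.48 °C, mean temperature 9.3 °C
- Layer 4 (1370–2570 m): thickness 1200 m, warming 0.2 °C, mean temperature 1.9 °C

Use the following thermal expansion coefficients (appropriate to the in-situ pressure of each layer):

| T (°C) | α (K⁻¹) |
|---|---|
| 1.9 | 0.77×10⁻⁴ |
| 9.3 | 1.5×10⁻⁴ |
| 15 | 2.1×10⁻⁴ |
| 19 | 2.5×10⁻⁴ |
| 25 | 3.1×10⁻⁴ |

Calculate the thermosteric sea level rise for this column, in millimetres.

230 mm

Layer 1 at 25 °C → α = 3.1×10⁻⁴ K⁻¹
Layer 2 at 15 °C → α = 2.1×10⁻⁴ K⁻¹
Layer 3 at 9.3 °C → α = 1.5×10⁻⁴ K⁻¹
Layer 4 at 1.9 °C → α = 0.77×10⁻⁴ K⁻¹
290 × 3.1×10⁻⁴ × 1.3 = 0.11687 m
Layer 2: 270 × 0.62 × 2.1×10⁻⁴ = 0.035154 m
Layer 3: 1.5×10⁻⁴ × 810 × 0.48 = 0.05832 m
Layer 4: 0.2 × 1200 × 0.77×10⁻⁴ = 0.01848 m
Δh = 0.11687 + 0.035154 + 0.05832 + 0.01848 = 0.228824 m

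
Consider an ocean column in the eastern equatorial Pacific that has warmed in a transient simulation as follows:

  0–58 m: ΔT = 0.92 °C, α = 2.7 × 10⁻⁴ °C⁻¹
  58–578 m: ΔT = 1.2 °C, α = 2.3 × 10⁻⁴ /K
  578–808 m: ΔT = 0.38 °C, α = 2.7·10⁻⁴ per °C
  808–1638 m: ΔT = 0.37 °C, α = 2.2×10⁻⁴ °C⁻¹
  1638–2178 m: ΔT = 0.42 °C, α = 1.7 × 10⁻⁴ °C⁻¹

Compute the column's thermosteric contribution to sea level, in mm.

Δh ≈ 288 mm

58 × 0.92 × 2.7×10⁻⁴ = 0.0144072 m
58–578 m: 2.3×10⁻⁴ × 520 × 1.2 = 0.14352 m
Layer 3: 230 × 0.38 × 2.7×10⁻⁴ = 0.023598 m
0.37 × 2.2×10⁻⁴ × 830 = 0.067562 m
Layer 5: 1.7×10⁻⁴ × 0.42 × 540 = 0.038556 m
Δh = 0.0144072 + 0.14352 + 0.023598 + 0.067562 + 0.038556 = 0.2876432 m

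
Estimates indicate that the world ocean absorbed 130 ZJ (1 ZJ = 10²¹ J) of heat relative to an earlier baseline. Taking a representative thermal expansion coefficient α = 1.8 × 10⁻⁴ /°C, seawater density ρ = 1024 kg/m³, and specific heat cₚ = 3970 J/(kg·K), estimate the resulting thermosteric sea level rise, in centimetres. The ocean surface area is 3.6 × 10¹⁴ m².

1.60 cm

Per unit area: Q = 130×10²¹ / (3.6×10¹⁴) ≈ 3.611×10⁸ J/m²
Δh = αQ/(ρcₚ) = 1.8×10⁻⁴ × 3.611×10⁸ / (1024 × 3970) ≈ 0.015989 m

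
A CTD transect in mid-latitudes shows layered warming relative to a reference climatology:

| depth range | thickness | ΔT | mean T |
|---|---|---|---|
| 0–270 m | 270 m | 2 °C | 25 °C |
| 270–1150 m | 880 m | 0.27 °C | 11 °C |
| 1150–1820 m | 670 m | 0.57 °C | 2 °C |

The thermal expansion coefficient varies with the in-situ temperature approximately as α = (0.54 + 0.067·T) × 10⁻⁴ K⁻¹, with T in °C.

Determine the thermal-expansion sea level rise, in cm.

Layer 1: α = (0.54 + 0.067×25)×10⁻⁴ = 2.215×10⁻⁴ K⁻¹
Layer 2: α = (0.54 + 0.067×11)×10⁻⁴ = 1.277×10⁻⁴ K⁻¹
Layer 3: α = (0.54 + 0.067×2)×10⁻⁴ = 0.674×10⁻⁴ K⁻¹
Layer 1: 2.215×10⁻⁴ × 270 × 2 = 0.11961 m
Layer 2: 0.27 × 1.277×10⁻⁴ × 880 = 0.03034152 m
1150–1820 m: 0.674×10⁻⁴ × 0.57 × 670 = 0.02574006 m
Δh = 0.11961 + 0.03034152 + 0.02574006 = 0.17569158 m

Δh ≈ 17.6 cm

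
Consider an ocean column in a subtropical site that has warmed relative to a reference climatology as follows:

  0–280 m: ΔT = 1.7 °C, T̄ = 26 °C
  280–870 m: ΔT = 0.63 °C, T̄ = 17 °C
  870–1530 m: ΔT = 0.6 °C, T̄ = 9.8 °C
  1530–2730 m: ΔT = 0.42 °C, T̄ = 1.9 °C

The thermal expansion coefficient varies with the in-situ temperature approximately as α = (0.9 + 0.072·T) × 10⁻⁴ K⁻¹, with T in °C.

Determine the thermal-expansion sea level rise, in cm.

Layer 1: α = (0.9 + 0.072×26)×10⁻⁴ = 2.772×10⁻⁴ K⁻¹
Layer 2: α = (0.9 + 0.072×17)×10⁻⁴ = 2.124×10⁻⁴ K⁻¹
Layer 3: α = (0.9 + 0.072×9.8)×10⁻⁴ = 1.6056×10⁻⁴ K⁻¹
Layer 4: α = (0.9 + 0.072×1.9)×10⁻⁴ = 1.0368×10⁻⁴ K⁻¹
0–280 m: 2.772×10⁻⁴ × 1.7 × 280 = 0.1319472 m
Layer 2: 590 × 0.63 × 2.124×10⁻⁴ = 0.07894908 m
870–1530 m: 0.6 × 660 × 1.6056×10⁻⁴ = 0.06358176 m
1530–2730 m: 1200 × 0.42 × 1.0368×10⁻⁴ = 0.05225472 m
Δh = 0.1319472 + 0.07894908 + 0.06358176 + 0.05225472 = 0.32673276 m

Δh ≈ 32.7 cm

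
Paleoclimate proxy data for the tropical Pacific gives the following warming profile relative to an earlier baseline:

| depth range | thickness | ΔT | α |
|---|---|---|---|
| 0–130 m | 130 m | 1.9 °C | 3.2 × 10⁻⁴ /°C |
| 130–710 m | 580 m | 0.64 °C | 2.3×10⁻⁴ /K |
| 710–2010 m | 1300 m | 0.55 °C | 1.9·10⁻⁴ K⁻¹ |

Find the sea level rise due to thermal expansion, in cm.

Δh = 30 cm

0–130 m: 130 × 3.2×10⁻⁴ × 1.9 = 0.07904 m
Layer 2: 580 × 2.3×10⁻⁴ × 0.64 = 0.085376 m
1.9×10⁻⁴ × 0.55 × 1300 = 0.13585 m
Δh = 0.07904 + 0.085376 + 0.13585 = 0.300266 m ≈ 30 cm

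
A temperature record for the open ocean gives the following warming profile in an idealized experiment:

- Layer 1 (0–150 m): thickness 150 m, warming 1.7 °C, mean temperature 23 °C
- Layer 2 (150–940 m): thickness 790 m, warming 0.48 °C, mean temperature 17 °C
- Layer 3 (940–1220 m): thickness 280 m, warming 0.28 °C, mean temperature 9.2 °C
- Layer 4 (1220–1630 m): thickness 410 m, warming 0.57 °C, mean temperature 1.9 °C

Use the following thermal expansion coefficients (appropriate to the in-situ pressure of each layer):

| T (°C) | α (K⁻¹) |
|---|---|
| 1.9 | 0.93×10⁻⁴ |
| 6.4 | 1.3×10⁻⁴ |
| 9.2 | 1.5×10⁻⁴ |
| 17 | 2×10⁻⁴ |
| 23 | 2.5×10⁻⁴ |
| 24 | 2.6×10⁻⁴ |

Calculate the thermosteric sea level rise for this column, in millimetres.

170 mm

Layer 1 at 23 °C → α = 2.5×10⁻⁴ K⁻¹
Layer 2 at 17 °C → α = 2×10⁻⁴ K⁻¹
Layer 3 at 9.2 °C → α = 1.5×10⁻⁴ K⁻¹
Layer 4 at 1.9 °C → α = 0.93×10⁻⁴ K⁻¹
1.7 × 150 × 2.5×10⁻⁴ = 0.06375 m
Layer 2: 0.48 × 790 × 2×10⁻⁴ = 0.07584 m
Layer 3: 0.28 × 280 × 1.5×10⁻⁴ = 0.01176 m
0.57 × 410 × 0.93×10⁻⁴ = 0.0217341 m
Δh = 0.06375 + 0.07584 + 0.01176 + 0.0217341 = 0.1730841 m ≈ 170 mm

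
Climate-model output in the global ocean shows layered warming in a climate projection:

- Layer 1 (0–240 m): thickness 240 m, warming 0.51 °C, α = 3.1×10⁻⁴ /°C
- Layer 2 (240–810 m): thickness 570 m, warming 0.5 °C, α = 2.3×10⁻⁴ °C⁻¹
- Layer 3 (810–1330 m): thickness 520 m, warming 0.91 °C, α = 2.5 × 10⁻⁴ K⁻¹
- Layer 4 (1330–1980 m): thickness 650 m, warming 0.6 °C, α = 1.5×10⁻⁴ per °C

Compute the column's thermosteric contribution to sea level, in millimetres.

280 mm of thermosteric rise

240 × 3.1×10⁻⁴ × 0.51 = 0.037944 m
0.5 × 2.3×10⁻⁴ × 570 = 0.06555 m
2.5×10⁻⁴ × 520 × 0.91 = 0.11830 m
1330–1980 m: 1.5×10⁻⁴ × 0.6 × 650 = 0.05850 m
Δh = 0.037944 + 0.06555 + 0.11830 + 0.05850 = 0.280294 m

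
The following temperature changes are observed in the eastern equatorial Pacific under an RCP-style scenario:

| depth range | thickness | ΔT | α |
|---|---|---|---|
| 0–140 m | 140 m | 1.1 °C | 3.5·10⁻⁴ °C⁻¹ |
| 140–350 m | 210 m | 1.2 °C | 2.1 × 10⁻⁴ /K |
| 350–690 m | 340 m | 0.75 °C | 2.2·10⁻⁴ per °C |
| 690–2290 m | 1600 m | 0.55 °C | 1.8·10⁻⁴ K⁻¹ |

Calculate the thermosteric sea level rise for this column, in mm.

Layer 1: 3.5×10⁻⁴ × 1.1 × 140 = 0.05390 m
140–350 m: 1.2 × 2.1×10⁻⁴ × 210 = 0.05292 m
350–690 m: 340 × 0.75 × 2.2×10⁻⁴ = 0.05610 m
690–2290 m: 1600 × 1.8×10⁻⁴ × 0.55 = 0.15840 m
Δh = 0.05390 + 0.05292 + 0.05610 + 0.15840 = 0.32132 m

about 320 mm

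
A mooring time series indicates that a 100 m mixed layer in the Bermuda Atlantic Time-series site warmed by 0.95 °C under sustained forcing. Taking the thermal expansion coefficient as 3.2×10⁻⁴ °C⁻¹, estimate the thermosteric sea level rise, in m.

Δh = 0.0304 m

Δh = αΔT·H = 3.2×10⁻⁴ × 0.95 × 100 = 0.03040 m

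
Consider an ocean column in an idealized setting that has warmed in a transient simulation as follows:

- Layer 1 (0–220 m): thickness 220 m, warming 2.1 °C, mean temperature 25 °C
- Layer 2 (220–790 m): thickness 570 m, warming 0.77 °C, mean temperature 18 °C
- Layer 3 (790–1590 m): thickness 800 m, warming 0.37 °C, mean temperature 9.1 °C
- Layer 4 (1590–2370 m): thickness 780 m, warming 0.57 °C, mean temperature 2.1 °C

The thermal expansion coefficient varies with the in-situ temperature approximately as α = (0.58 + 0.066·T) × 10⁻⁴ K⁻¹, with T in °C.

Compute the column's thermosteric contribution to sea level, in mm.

Layer 1: α = (0.58 + 0.066×25)×10⁻⁴ = 2.23×10⁻⁴ K⁻¹
Layer 2: α = (0.58 + 0.066×18)×10⁻⁴ = 1.768×10⁻⁴ K⁻¹
Layer 3: α = (0.58 + 0.066×9.1)×10⁻⁴ = 1.1806×10⁻⁴ K⁻¹
Layer 4: α = (0.58 + 0.066×2.1)×10⁻⁴ = 0.7186×10⁻⁴ K⁻¹
0–220 m: 220 × 2.23×10⁻⁴ × 2.1 = 0.103026 m
220–790 m: 570 × 1.768×10⁻⁴ × 0.77 = 0.07759752 m
Layer 3: 800 × 0.37 × 1.1806×10⁻⁴ = 0.03494576 m
1590–2370 m: 0.57 × 780 × 0.7186×10⁻⁴ = 0.031948956 m
Δh = 0.103026 + 0.07759752 + 0.03494576 + 0.031948956 = 0.247518236 m ≈ 250 mm

250 mm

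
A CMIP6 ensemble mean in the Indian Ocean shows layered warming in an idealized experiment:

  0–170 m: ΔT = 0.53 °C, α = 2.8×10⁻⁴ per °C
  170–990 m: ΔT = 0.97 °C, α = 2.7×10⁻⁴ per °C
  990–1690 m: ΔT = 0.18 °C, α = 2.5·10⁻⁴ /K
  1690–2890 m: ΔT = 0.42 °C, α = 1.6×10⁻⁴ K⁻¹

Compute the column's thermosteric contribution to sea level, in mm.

0–170 m: 170 × 2.8×10⁻⁴ × 0.53 = 0.025228 m
170–990 m: 0.97 × 2.7×10⁻⁴ × 820 = 0.214758 m
Layer 3: 0.18 × 700 × 2.5×10⁻⁴ = 0.03150 m
0.42 × 1200 × 1.6×10⁻⁴ = 0.08064 m
Δh = 0.025228 + 0.214758 + 0.03150 + 0.08064 = 0.352126 m

Δh = 352 mm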